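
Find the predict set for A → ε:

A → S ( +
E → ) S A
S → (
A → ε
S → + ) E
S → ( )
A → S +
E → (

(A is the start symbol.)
PREDICT(A → ε) = (FIRST(RHS) \ {ε}) ∪ (FOLLOW(A) if ε ∈ FIRST(RHS), i.e. RHS ⇒* ε)
The right-hand side is ε (FIRST(ε) = { ε }), so the predict set is FOLLOW(A) = { $, '(', '+' }
PREDICT(A → ε) = { $, '(', '+' }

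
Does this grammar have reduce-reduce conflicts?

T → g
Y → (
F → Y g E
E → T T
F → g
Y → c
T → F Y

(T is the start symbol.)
A reduce-reduce conflict occurs when an LR(0) state has two complete items [A → α .] and [B → β .] — both call for a reduction, and with no lookahead the parser cannot choose between them.

Augment with T' → T and build the canonical LR(0) collection (I0 = CLOSURE({[T' → . T]}), then GOTO on every symbol after a dot until no new states appear). It has 12 states:
  I0: { [F → . Y g E], [F → . g], [T → . F Y], [T → . g], [T' → . T], [Y → . (], [Y → . c] }  — shift
  I1: { [Y → ( .] }  — reduce
  I2: { [T → F . Y], [Y → . (], [Y → . c] }  — shift
  I3: { [T' → T .] }  — accept
  I4: { [F → Y . g E] }  — shift
  I5: { [Y → c .] }  — reduce
  I6: { [F → g .], [T → g .] }  — 2 reduces
  I7: { [E → . T T], [F → . Y g E], [F → . g], [F → Y g . E], [T → . F Y], [T → . g], [Y → . (], [Y → . c] }  — shift
  I8: { [F → Y g E .] }  — reduce
  I9: { [E → T . T], [F → . Y g E], [F → . g], [T → . F Y], [T → . g], [Y → . (], [Y → . c] }  — shift
  I10: { [E → T T .] }  — reduce
  I11: { [T → F Y .] }  — reduce

I6 contains complete items [F → g .], [T → g .] — reduce-reduce conflict.

Answer: Yes — I6: [F → g .] vs [T → g .]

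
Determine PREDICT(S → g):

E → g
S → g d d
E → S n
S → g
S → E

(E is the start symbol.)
{ 'g' }

PREDICT(S → g) = (FIRST(RHS) \ {ε}) ∪ (FOLLOW(S) if ε ∈ FIRST(RHS), i.e. RHS ⇒* ε)
FIRST(g) = { 'g' }
ε ∉ FIRST(g), so FOLLOW(S) is not added.
PREDICT(S → g) = { 'g' }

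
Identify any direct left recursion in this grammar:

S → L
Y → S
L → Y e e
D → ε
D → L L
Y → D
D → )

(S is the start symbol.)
No direct left recursion

Direct left recursion occurs when N → N α for some non-terminal N (the right-hand side begins with the left-hand side itself).

S → L: starts with L
Y → S: starts with S
L → Y e e: starts with Y
D → ε: starts with ε
D → L L: starts with L
Y → D: starts with D
D → ): starts with ')'

No direct left recursion found.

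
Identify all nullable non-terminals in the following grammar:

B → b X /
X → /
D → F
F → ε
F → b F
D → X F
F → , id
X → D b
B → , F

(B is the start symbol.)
A non-terminal is nullable if it can derive ε (the empty string): either it has an ε-production, or it has a production whose right-hand side consists entirely of nullable non-terminals.

ε-productions: F → ε
So F is immediately nullable.
D → F: every symbol on the right is nullable, so D is nullable too.
No further non-terminal can be added: every production for the remaining non-terminals contains a terminal or a non-nullable non-terminal.
Nullable = { 'D', 'F' }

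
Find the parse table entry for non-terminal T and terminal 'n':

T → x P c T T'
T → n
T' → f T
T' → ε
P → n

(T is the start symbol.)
T → n

To find M[T, 'n'], we find productions for T where 'n' is in the predict set (PREDICT(N → α) = (FIRST(α) \ {ε}) ∪ (FOLLOW(N) if α ⇒* ε)).

T → x P c T T': PREDICT = { 'x' }
T → n: PREDICT = { 'n' }
  'n' is in predict set, so this production goes in M[T, 'n']

M[T, 'n'] = T → n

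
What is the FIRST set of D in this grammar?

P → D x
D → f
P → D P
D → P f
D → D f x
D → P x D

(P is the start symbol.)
{ 'f' }

FIRST sets of the other non-terminals involved (by the same procedure, iterated to a fixed point):
  FIRST(P) = { 'f' }

From D → f:
  - f is a terminal: add 'f' and stop
From D → P f:
  - P is a non-terminal: add FIRST(P) \ {ε} = { 'f' }
    P is not nullable, so stop
From D → D f x:
  - D is the symbol being defined: contributes nothing new
    D is not nullable, so stop
From D → P x D:
  - P is a non-terminal: add FIRST(P) \ {ε} = { 'f' }
    P is not nullable, so stop

Collecting: FIRST(D) = { 'f' }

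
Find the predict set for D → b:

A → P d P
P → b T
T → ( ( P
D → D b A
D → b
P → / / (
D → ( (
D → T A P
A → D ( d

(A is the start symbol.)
PREDICT(D → b) = (FIRST(RHS) \ {ε}) ∪ (FOLLOW(D) if ε ∈ FIRST(RHS), i.e. RHS ⇒* ε)
FIRST(b) = { 'b' }
ε ∉ FIRST(b), so FOLLOW(D) is not added.
PREDICT(D → b) = { 'b' }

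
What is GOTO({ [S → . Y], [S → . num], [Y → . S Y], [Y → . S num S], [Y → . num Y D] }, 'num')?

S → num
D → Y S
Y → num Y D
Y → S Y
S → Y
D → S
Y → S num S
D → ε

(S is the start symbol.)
{ [S → . Y], [S → . num], [S → num .], [Y → . S Y], [Y → . S num S], [Y → . num Y D], [Y → num . Y D] }

GOTO(I, 'num') = CLOSURE({ [A → αX.β] : [A → α.Xβ] ∈ I, X = 'num' })

Items with dot before 'num', with the dot advanced:
  [S → . num] → [S → num .]
  [Y → . num Y D] → [Y → num . Y D]
Closure of the advanced items:
  [Y → num . Y D] has the dot before Y: add [Y → . num Y D], [Y → . S Y], [Y → . S num S]
  [Y → . S Y] has the dot before S: add [S → . num], [S → . Y]

GOTO = { [S → . Y], [S → . num], [S → num .], [Y → . S Y], [Y → . S num S], [Y → . num Y D], [Y → num . Y D] }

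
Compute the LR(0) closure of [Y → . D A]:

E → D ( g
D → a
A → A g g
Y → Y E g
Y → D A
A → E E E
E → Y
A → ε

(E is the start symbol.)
To compute CLOSURE, for each item [A → α.Bβ] where B is a non-terminal, add [B → .γ] for all productions B → γ; repeat for the newly added items until nothing changes.

Start with: [Y → . D A]
  [Y → . D A] has the dot before D: add [D → . a]
No further items can be added.

CLOSURE = { [D → . a], [Y → . D A] }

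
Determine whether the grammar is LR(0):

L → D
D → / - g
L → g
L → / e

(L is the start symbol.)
A grammar is LR(0) if no state in the canonical LR(0) collection has:
  - both a shift item (dot before a terminal) and a complete item (shift-reduce conflict), or
  - two or more complete items (reduce-reduce conflict; the accept item [L' → L .] counts as a complete item here).

Augment with L' → L and build the canonical LR(0) collection (I0 = CLOSURE({[L' → . L]}), then GOTO on every symbol after a dot until no new states appear). It has 8 states:
  I0: { [D → . / - g], [L → . / e], [L → . D], [L → . g], [L' → . L] }  — shift
  I1: { [D → / . - g], [L → / . e] }  — shift
  I2: { [L → D .] }  — reduce
  I3: { [L' → L .] }  — accept
  I4: { [L → g .] }  — reduce
  I5: { [D → / - . g] }  — shift
  I6: { [L → / e .] }  — reduce
  I7: { [D → / - g .] }  — reduce

Every state is either a pure shift/goto state or contains exactly one complete item and nothing to shift — no conflicts. The grammar is LR(0).

Answer: Yes, the grammar is LR(0)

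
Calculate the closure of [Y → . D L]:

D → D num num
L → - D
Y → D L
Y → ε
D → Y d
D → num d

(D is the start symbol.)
To compute CLOSURE, for each item [A → α.Bβ] where B is a non-terminal, add [B → .γ] for all productions B → γ; repeat for the newly added items until nothing changes.

Start with: [Y → . D L]
  [Y → . D L] has the dot before D: add [D → . D num num], [D → . Y d], [D → . num d]
  [D → . Y d] has the dot before Y: add [Y → .]
No further items can be added.

CLOSURE = { [D → . D num num], [D → . Y d], [D → . num d], [Y → . D L], [Y → .] }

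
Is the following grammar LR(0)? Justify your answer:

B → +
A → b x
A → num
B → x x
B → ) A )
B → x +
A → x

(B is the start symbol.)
A grammar is LR(0) if no state in the canonical LR(0) collection has:
  - both a shift item (dot before a terminal) and a complete item (shift-reduce conflict), or
  - two or more complete items (reduce-reduce conflict; the accept item [B' → B .] counts as a complete item here).

Augment with B' → B and build the canonical LR(0) collection (I0 = CLOSURE({[B' → . B]}), then GOTO on every symbol after a dot until no new states appear). It has 13 states:
  I0: { [B → . ) A )], [B → . +], [B → . x +], [B → . x x], [B' → . B] }  — shift
  I1: { [A → . b x], [A → . num], [A → . x], [B → ) . A )] }  — shift
  I2: { [B → + .] }  — reduce
  I3: { [B' → B .] }  — accept
  I4: { [B → x . +], [B → x . x] }  — shift
  I5: { [B → x + .] }  — reduce
  I6: { [B → x x .] }  — reduce
  I7: { [B → ) A . )] }  — shift
  I8: { [A → b . x] }  — shift
  I9: { [A → num .] }  — reduce
  I10: { [A → x .] }  — reduce
  I11: { [A → b x .] }  — reduce
  I12: { [B → ) A ) .] }  — reduce

Every state is either a pure shift/goto state or contains exactly one complete item and nothing to shift — no conflicts. The grammar is LR(0).

Answer: Yes, the grammar is LR(0)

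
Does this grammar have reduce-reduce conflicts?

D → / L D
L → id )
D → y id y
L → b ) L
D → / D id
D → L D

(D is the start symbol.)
A reduce-reduce conflict occurs when an LR(0) state has two complete items [A → α .] and [B → β .] — both call for a reduction, and with no lookahead the parser cannot choose between them.

Augment with D' → D and build the canonical LR(0) collection (I0 = CLOSURE({[D' → . D]}), then GOTO on every symbol after a dot until no new states appear). It has 17 states:
  I0: { [D → . / D id], [D → . / L D], [D → . L D], [D → . y id y], [D' → . D], [L → . b ) L], [L → . id )] }  — shift
  I1: { [D → . / D id], [D → . / L D], [D → . L D], [D → . y id y], [D → / . D id], [D → / . L D], [L → . b ) L], [L → . id )] }  — shift
  I2: { [D' → D .] }  — accept
  I3: { [D → . / D id], [D → . / L D], [D → . L D], [D → . y id y], [D → L . D], [L → . b ) L], [L → . id )] }  — shift
  I4: { [L → b . ) L] }  — shift
  I5: { [L → id . )] }  — shift
  I6: { [D → y . id y] }  — shift
  I7: { [D → y id . y] }  — shift
  I8: { [D → y id y .] }  — reduce
  I9: { [L → id ) .] }  — reduce
  I10: { [L → . b ) L], [L → . id )], [L → b ) . L] }  — shift
  I11: { [L → b ) L .] }  — reduce
  I12: { [D → L D .] }  — reduce
  I13: { [D → / D . id] }  — shift
  I14: { [D → . / D id], [D → . / L D], [D → . L D], [D → . y id y], [D → / L . D], [D → L . D], [L → . b ) L], [L → . id )] }  — shift
  I15: { [D → / L D .], [D → L D .] }  — 2 reduces
  I16: { [D → / D id .] }  — reduce

I15 contains complete items [D → / L D .], [D → L D .] — reduce-reduce conflict.

Answer: Yes — I15: [D → / L D .] vs [D → L D .]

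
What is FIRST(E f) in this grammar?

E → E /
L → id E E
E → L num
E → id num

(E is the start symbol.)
{ 'id' }

FIRST sets of the non-terminals involved (from the grammar, by fixed-point iteration):
  FIRST(E) = { 'id' }

To compute FIRST(E f), process the symbols left to right:
Symbol E is a non-terminal. Add FIRST(E) \ {ε} = { 'id' }
E is not nullable (ε ∉ FIRST(E)), so stop here.
FIRST(E f) = { 'id' }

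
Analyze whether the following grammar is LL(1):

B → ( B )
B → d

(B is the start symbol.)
A grammar is LL(1) if for each non-terminal N with multiple productions, the predict sets of those productions are pairwise disjoint, where PREDICT(N → α) = (FIRST(α) \ {ε}) ∪ (FOLLOW(N) if α ⇒* ε).

For B:
  PREDICT(B → '(' B ')') = { '(' }
  PREDICT(B → d) = { 'd' }

All predict sets are disjoint. The grammar IS LL(1).

Answer: Yes, the grammar is LL(1).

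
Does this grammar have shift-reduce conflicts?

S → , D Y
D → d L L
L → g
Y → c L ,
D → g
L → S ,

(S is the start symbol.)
A shift-reduce conflict occurs when an LR(0) state has both:
  - a complete (reduce) item [A → α .] (dot at the end), and
  - a shift item [B → β . c γ] (dot before a terminal).

Augment with S' → S and build the canonical LR(0) collection (I0 = CLOSURE({[S' → . S]}), then GOTO on every symbol after a dot until no new states appear). It has 15 states:
  I0: { [S → . , D Y], [S' → . S] }  — shift
  I1: { [D → . d L L], [D → . g], [S → , . D Y] }  — shift
  I2: { [S' → S .] }  — accept
  I3: { [S → , D . Y], [Y → . c L ,] }  — shift
  I4: { [D → d . L L], [L → . S ,], [L → . g], [S → . , D Y] }  — shift
  I5: { [D → g .] }  — reduce
  I6: { [D → d L . L], [L → . S ,], [L → . g], [S → . , D Y] }  — shift
  I7: { [L → S . ,] }  — shift
  I8: { [L → g .] }  — reduce
  I9: { [L → S , .] }  — reduce
  I10: { [D → d L L .] }  — reduce
  I11: { [S → , D Y .] }  — reduce
  I12: { [L → . S ,], [L → . g], [S → . , D Y], [Y → c . L ,] }  — shift
  I13: { [Y → c L . ,] }  — shift
  I14: { [Y → c L , .] }  — reduce

No state contains both a complete item and a shift item.

Answer: No shift-reduce conflicts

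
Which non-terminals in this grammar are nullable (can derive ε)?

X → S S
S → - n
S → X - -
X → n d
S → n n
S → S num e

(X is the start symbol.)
None

A non-terminal is nullable if it can derive ε (the empty string): either it has an ε-production, or it has a production whose right-hand side consists entirely of nullable non-terminals.

There are no ε-productions, so no non-terminal can derive ε.
No non-terminals are nullable.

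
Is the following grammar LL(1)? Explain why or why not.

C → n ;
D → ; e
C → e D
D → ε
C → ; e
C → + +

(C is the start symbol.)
Yes, the grammar is LL(1).

Relevant sets:
  FOLLOW(D) = { $ }

For C:
  PREDICT(C → n ';') = { 'n' }
  PREDICT(C → e D) = { 'e' }
  PREDICT(C → ';' e) = { ';' }
  PREDICT(C → '+' '+') = { '+' }
For D:
  PREDICT(D → ';' e) = { ';' }
  PREDICT(D → ε) = { $ }

All predict sets are disjoint. The grammar IS LL(1).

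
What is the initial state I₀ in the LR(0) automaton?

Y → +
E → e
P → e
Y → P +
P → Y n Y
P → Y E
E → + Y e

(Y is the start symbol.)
{ [P → . Y E], [P → . Y n Y], [P → . e], [Y → . +], [Y → . P +], [Y' → . Y] }

First, augment the grammar with Y' → Y
I₀ = CLOSURE({ [Y' → . Y] }):
  [Y' → . Y] has the dot before Y: add [Y → . +], [Y → . P +]
  [Y → . P +] has the dot before P: add [P → . e], [P → . Y n Y], [P → . Y E]
No further items can be added.

I₀ = { [P → . Y E], [P → . Y n Y], [P → . e], [Y → . +], [Y → . P +], [Y' → . Y] }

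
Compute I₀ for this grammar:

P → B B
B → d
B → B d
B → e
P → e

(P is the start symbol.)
First, augment the grammar with P' → P
I₀ = CLOSURE({ [P' → . P] }):
  [P' → . P] has the dot before P: add [P → . B B], [P → . e]
  [P → . B B] has the dot before B: add [B → . d], [B → . B d], [B → . e]
No further items can be added.

I₀ = { [B → . B d], [B → . d], [B → . e], [P → . B B], [P → . e], [P' → . P] }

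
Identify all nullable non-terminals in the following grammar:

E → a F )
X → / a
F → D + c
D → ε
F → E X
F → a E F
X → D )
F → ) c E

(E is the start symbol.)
{ 'D' }

A non-terminal is nullable if it can derive ε (the empty string): either it has an ε-production, or it has a production whose right-hand side consists entirely of nullable non-terminals.

ε-productions: D → ε
So D is immediately nullable.
No further non-terminal can be added: every production for the remaining non-terminals contains a terminal or a non-nullable non-terminal.
Nullable = { 'D' }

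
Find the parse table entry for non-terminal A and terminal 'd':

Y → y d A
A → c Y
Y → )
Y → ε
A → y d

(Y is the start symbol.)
Empty (error entry)

To find M[A, 'd'], we find productions for A where 'd' is in the predict set (PREDICT(N → α) = (FIRST(α) \ {ε}) ∪ (FOLLOW(N) if α ⇒* ε)).

A → c Y: PREDICT = { 'c' }
A → y d: PREDICT = { 'y' }

M[A, 'd'] is empty (no production applies)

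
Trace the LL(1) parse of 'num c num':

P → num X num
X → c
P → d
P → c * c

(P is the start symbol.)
LL(1) parsing maintains a stack (initially the start symbol over $) and the input. At each step: if the stack top is a terminal, match it against the current input token; if it is a non-terminal N, replace it with the RHS of M[N, lookahead] (the unique production whose predict set contains the lookahead).

Stack is shown with the top on the left.

Stack        Input        Action
--------------------------------
P $          num c num $  output P → num X num
num X num $  num c num $  match 'num'
X num $      c num $      output X → c
c num $      c num $      match 'c'
num $        num $        match 'num'
$            $            accept

The string is accepted.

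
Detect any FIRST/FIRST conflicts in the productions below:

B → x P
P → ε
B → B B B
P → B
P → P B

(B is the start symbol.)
A FIRST/FIRST conflict occurs when two productions N → α and N → β for the same non-terminal have FIRST(α) ∩ FIRST(β) ≠ ∅ (with ε ∈ FIRST of a nullable right-hand side, so two nullable alternatives also conflict).

FIRST sets of the non-terminals at (or reachable through a nullable prefix from) the front of some alternative:
  FIRST(B) = { 'x' }
  FIRST(P) = { 'x', ε }

Productions for B:
  B → x P: FIRST = { 'x' }
  B → B B B: FIRST = { 'x' }
Productions for P:
  P → ε: FIRST = { ε }
  P → B: FIRST = { 'x' }
  P → P B: FIRST = { 'x' }

Conflict for B: B → x P and B → B B B
  Overlap: { 'x' }
Conflict for P: P → B and P → P B
  Overlap: { 'x' }

Answer: Yes. B → x P / B → B B B on { 'x' }; P → B / P → P B on { 'x' }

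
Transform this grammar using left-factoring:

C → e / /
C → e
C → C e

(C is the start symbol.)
C → e C'
C' → / /
C' → ε
C → C e

Left-factoring transforms A → αβ₁ | αβ₂ into A → αA' and A' → β₁ | β₂
(α is the longest common prefix among the alternatives). Repeat until
no nonterminal has two alternatives with a common prefix.

Round 1: C has alternatives sharing prefix 'e'. Introduce C': C → e C'
  Add: C' → / /
  Add: C' → ε

No remaining common prefixes — done.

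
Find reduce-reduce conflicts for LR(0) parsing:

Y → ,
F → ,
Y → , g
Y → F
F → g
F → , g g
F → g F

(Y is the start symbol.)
Yes — I1: [F → , .] vs [Y → , .]

Augment with Y' → Y and build the canonical LR(0) collection (I0 = CLOSURE({[Y' → . Y]}), then GOTO on every symbol after a dot until no new states appear). It has 10 states:
  I0: { [F → . , g g], [F → . ,], [F → . g F], [F → . g], [Y → . , g], [Y → . ,], [Y → . F], [Y' → . Y] }  — shift
  I1: { [F → , . g g], [F → , .], [Y → , . g], [Y → , .] }  — shift, 2 reduces
  I2: { [Y → F .] }  — reduce
  I3: { [Y' → Y .] }  — accept
  I4: { [F → . , g g], [F → . ,], [F → . g F], [F → . g], [F → g . F], [F → g .] }  — shift, reduce
  I5: { [F → , . g g], [F → , .] }  — shift, reduce
  I6: { [F → g F .] }  — reduce
  I7: { [F → , g . g] }  — shift
  I8: { [F → , g g .] }  — reduce
  I9: { [F → , g . g], [Y → , g .] }  — shift, reduce

I1 contains complete items [F → , .], [Y → , .] — reduce-reduce conflict.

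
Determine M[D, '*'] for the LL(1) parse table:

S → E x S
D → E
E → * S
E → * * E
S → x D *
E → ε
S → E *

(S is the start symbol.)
To find M[D, '*'], we find productions for D where '*' is in the predict set (PREDICT(N → α) = (FIRST(α) \ {ε}) ∪ (FOLLOW(N) if α ⇒* ε)).

Relevant sets:
  FIRST(E) = { '*', ε }
  FOLLOW(D) = { '*' }

D → E: PREDICT = { '*' }
  '*' is in predict set, so this production goes in M[D, '*']

M[D, '*'] = D → E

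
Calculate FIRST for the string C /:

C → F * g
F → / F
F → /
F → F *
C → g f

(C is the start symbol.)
FIRST sets of the non-terminals involved (from the grammar, by fixed-point iteration):
  FIRST(C) = { '/', 'g' }

To compute FIRST(C /), process the symbols left to right:
Symbol C is a non-terminal. Add FIRST(C) \ {ε} = { '/', 'g' }
C is not nullable (ε ∉ FIRST(C)), so stop here.
FIRST(C /) = { '/', 'g' }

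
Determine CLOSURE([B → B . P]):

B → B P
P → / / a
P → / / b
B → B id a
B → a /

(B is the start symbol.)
Start with: [B → B . P]
  [B → B . P] has the dot before P: add [P → . / / a], [P → . / / b]
No further items can be added.

CLOSURE = { [B → B . P], [P → . / / a], [P → . / / b] }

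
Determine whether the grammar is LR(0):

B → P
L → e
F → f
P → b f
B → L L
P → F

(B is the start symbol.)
Augment with B' → B and build the canonical LR(0) collection (I0 = CLOSURE({[B' → . B]}), then GOTO on every symbol after a dot until no new states appear). It has 10 states:
  I0: { [B → . L L], [B → . P], [B' → . B], [F → . f], [L → . e], [P → . F], [P → . b f] }  — shift
  I1: { [B' → B .] }  — accept
  I2: { [P → F .] }  — reduce
  I3: { [B → L . L], [L → . e] }  — shift
  I4: { [B → P .] }  — reduce
  I5: { [P → b . f] }  — shift
  I6: { [L → e .] }  — reduce
  I7: { [F → f .] }  — reduce
  I8: { [P → b f .] }  — reduce
  I9: { [B → L L .] }  — reduce

Every state is either a pure shift/goto state or contains exactly one complete item and nothing to shift — no conflicts. The grammar is LR(0).

Answer: Yes, the grammar is LR(0)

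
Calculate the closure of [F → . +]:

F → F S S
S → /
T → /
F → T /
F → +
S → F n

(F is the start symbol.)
To compute CLOSURE, for each item [A → α.Bβ] where B is a non-terminal, add [B → .γ] for all productions B → γ; repeat for the newly added items until nothing changes.

Start with: [F → . +]
The dot precedes the terminal '+', so nothing is added.

CLOSURE = { [F → . +] }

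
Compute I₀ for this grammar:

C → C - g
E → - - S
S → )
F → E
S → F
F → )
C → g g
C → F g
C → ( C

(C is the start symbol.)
{ [C → . ( C], [C → . C - g], [C → . F g], [C → . g g], [C' → . C], [E → . - - S], [F → . )], [F → . E] }

First, augment the grammar with C' → C
I₀ = CLOSURE({ [C' → . C] }):
  [C' → . C] has the dot before C: add [C → . C - g], [C → . g g], [C → . F g], [C → . ( C]
  [C → . F g] has the dot before F: add [F → . E], [F → . )]
  [F → . E] has the dot before E: add [E → . - - S]
No further items can be added.

I₀ = { [C → . ( C], [C → . C - g], [C → . F g], [C → . g g], [C' → . C], [E → . - - S], [F → . )], [F → . E] }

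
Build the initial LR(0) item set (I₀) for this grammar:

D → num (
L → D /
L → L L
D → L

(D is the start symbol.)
{ [D → . L], [D → . num (], [D' → . D], [L → . D /], [L → . L L] }

First, augment the grammar with D' → D
I₀ = CLOSURE({ [D' → . D] }):
  [D' → . D] has the dot before D: add [D → . num (], [D → . L]
  [D → . L] has the dot before L: add [L → . D /], [L → . L L]
No further items can be added.

I₀ = { [D → . L], [D → . num (], [D' → . D], [L → . D /], [L → . L L] }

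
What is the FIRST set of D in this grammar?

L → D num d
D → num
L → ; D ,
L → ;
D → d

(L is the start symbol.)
{ 'd', 'num' }

To compute FIRST(D), examine every production with D on the left-hand side, reading each right-hand side left to right until a non-nullable symbol is reached.

From D → num:
  - num is a terminal: add 'num' and stop
From D → d:
  - d is a terminal: add 'd' and stop

Collecting: FIRST(D) = { 'd', 'num' }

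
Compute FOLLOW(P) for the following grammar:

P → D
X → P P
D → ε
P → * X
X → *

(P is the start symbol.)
To compute FOLLOW(P), find every occurrence of P on a right-hand side N → α P β: add FIRST(β) \ {ε}, and if β is empty or nullable also add FOLLOW(N). Iterate to a fixed point.

P is the start symbol, so $ ∈ FOLLOW(P).
In X → P P: P is followed by P, add FIRST(P) \ {ε} = { '*' }
  P is nullable, so also add FOLLOW(X)
In X → P P: P is at the end, add FOLLOW(X)

The FOLLOW sets referred to above (computed the same way, to a fixed point):
  FOLLOW(X) = { $, '*' }

Taking the union: FOLLOW(P) = { $, '*' }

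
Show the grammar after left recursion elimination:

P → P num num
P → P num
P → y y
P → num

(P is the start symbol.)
P → y y P'
P → num P'
P' → num num P'
P' → num P'
P' → ε

P is directly left-recursive. The standard transformation for
  A → A α₁ | ... | A α_m | β₁ | ... | β_n
is
  A  → β₁ A' | ... | β_n A'
  A' → α₁ A' | ... | α_m A' | ε

P → y y becomes P → y y P'
P → num becomes P → num P'
P → P num num becomes P' → num num P'
P → P num becomes P' → num P'
Add P' → ε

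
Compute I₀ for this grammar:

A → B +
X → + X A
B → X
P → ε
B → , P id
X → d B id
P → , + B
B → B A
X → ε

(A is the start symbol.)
First, augment the grammar with A' → A
I₀ = CLOSURE({ [A' → . A] }):
  [A' → . A] has the dot before A: add [A → . B +]
  [A → . B +] has the dot before B: add [B → . X], [B → . , P id], [B → . B A]
  [B → . X] has the dot before X: add [X → . + X A], [X → . d B id], [X → .]
No further items can be added.

I₀ = { [A → . B +], [A' → . A], [B → . , P id], [B → . B A], [B → . X], [X → . + X A], [X → . d B id], [X → .] }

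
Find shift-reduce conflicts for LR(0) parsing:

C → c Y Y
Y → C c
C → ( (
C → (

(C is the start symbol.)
Augment with C' → C and build the canonical LR(0) collection (I0 = CLOSURE({[C' → . C]}), then GOTO on every symbol after a dot until no new states appear). It has 9 states:
  I0: { [C → . ( (], [C → . (], [C → . c Y Y], [C' → . C] }  — shift
  I1: { [C → ( . (], [C → ( .] }  — shift, reduce
  I2: { [C' → C .] }  — accept
  I3: { [C → . ( (], [C → . (], [C → . c Y Y], [C → c . Y Y], [Y → . C c] }  — shift
  I4: { [Y → C . c] }  — shift
  I5: { [C → . ( (], [C → . (], [C → . c Y Y], [C → c Y . Y], [Y → . C c] }  — shift
  I6: { [C → c Y Y .] }  — reduce
  I7: { [Y → C c .] }  — reduce
  I8: { [C → ( ( .] }  — reduce

I1 contains reduce item [C → ( .] and shift item [C → ( . (] — shift-reduce conflict.

Answer: Yes — I1: [C → ( .] vs [C → ( . (]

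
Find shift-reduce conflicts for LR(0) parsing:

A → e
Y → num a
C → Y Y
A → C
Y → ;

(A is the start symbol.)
No shift-reduce conflicts

Augment with A' → A and build the canonical LR(0) collection (I0 = CLOSURE({[A' → . A]}), then GOTO on every symbol after a dot until no new states appear). It has 9 states:
  I0: { [A → . C], [A → . e], [A' → . A], [C → . Y Y], [Y → . ;], [Y → . num a] }  — shift
  I1: { [Y → ; .] }  — reduce
  I2: { [A' → A .] }  — accept
  I3: { [A → C .] }  — reduce
  I4: { [C → Y . Y], [Y → . ;], [Y → . num a] }  — shift
  I5: { [A → e .] }  — reduce
  I6: { [Y → num . a] }  — shift
  I7: { [Y → num a .] }  — reduce
  I8: { [C → Y Y .] }  — reduce

No state contains both a complete item and a shift item.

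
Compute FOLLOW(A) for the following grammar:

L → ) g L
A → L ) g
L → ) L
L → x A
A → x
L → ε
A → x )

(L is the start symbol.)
To compute FOLLOW(A), find every occurrence of A on a right-hand side N → α A β: add FIRST(β) \ {ε}, and if β is empty or nullable also add FOLLOW(N). Iterate to a fixed point.

In L → x A: A is at the end, add FOLLOW(L)

The FOLLOW sets referred to above (computed the same way, to a fixed point):
  FOLLOW(L) = { $, ')' }

Taking the union: FOLLOW(A) = { $, ')' }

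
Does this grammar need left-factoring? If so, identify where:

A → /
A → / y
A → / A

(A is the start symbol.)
Yes, A has productions with common prefix '/'

Left-factoring is needed when two productions for the same non-terminal
share a common prefix on the right-hand side.

Productions for A:
  A → /
  A → / y
  A → / A

Found common prefix '/' in productions for A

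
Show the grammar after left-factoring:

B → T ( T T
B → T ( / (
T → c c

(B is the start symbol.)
B → T ( B'
B' → T T
B' → / (
T → c c

Left-factoring transforms A → αβ₁ | αβ₂ into A → αA' and A' → β₁ | β₂
(α is the longest common prefix among the alternatives). Repeat until
no nonterminal has two alternatives with a common prefix.

Round 1: B has alternatives sharing prefix 'T ('. Introduce B': B → T ( B'
  Add: B' → T T
  Add: B' → / (

No remaining common prefixes — done.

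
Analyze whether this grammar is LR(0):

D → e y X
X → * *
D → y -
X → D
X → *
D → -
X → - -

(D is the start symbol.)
A grammar is LR(0) if no state in the canonical LR(0) collection has:
  - both a shift item (dot before a terminal) and a complete item (shift-reduce conflict), or
  - two or more complete items (reduce-reduce conflict; the accept item [D' → D .] counts as a complete item here).

Augment with D' → D and build the canonical LR(0) collection (I0 = CLOSURE({[D' → . D]}), then GOTO on every symbol after a dot until no new states appear). It has 13 states:
  I0: { [D → . -], [D → . e y X], [D → . y -], [D' → . D] }  — shift
  I1: { [D → - .] }  — reduce
  I2: { [D' → D .] }  — accept
  I3: { [D → e . y X] }  — shift
  I4: { [D → y . -] }  — shift
  I5: { [D → y - .] }  — reduce
  I6: { [D → . -], [D → . e y X], [D → . y -], [D → e y . X], [X → . * *], [X → . *], [X → . - -], [X → . D] }  — shift
  I7: { [X → * . *], [X → * .] }  — shift, reduce
  I8: { [D → - .], [X → - . -] }  — shift, reduce
  I9: { [X → D .] }  — reduce
  I10: { [D → e y X .] }  — reduce
  I11: { [X → - - .] }  — reduce
  I12: { [X → * * .] }  — reduce

Conflict in state I7:
  Shift-reduce conflict between [X → * .] and [X → * . *]
So the grammar is NOT LR(0).

Answer: No. Shift-reduce conflict between [X → * .] and [X → * . *]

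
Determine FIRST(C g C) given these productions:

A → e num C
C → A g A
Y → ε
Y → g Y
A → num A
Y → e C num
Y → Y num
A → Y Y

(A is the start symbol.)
{ 'e', 'g', 'num' }

FIRST sets of the non-terminals involved (from the grammar, by fixed-point iteration):
  FIRST(C) = { 'e', 'g', 'num' }

To compute FIRST(C g C), process the symbols left to right:
Symbol C is a non-terminal. Add FIRST(C) \ {ε} = { 'e', 'g', 'num' }
C is not nullable (ε ∉ FIRST(C)), so stop here.
FIRST(C g C) = { 'e', 'g', 'num' }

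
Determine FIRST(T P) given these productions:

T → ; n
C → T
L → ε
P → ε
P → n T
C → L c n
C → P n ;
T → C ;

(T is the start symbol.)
FIRST sets of the non-terminals involved (from the grammar, by fixed-point iteration):
  FIRST(T) = { ';', 'c', 'n' }

To compute FIRST(T P), process the symbols left to right:
Symbol T is a non-terminal. Add FIRST(T) \ {ε} = { ';', 'c', 'n' }
T is not nullable (ε ∉ FIRST(T)), so stop here.
FIRST(T P) = { ';', 'c', 'n' }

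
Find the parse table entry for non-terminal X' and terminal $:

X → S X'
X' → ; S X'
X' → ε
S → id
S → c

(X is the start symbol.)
To find M[X', $], we find productions for X' where $ is in the predict set (PREDICT(N → α) = (FIRST(α) \ {ε}) ∪ (FOLLOW(N) if α ⇒* ε)).

Relevant sets:
  FOLLOW(X') = { $ }

X' → ; S X': PREDICT = { ';' }
X' → ε: PREDICT = { $ }
  $ is in predict set, so this production goes in M[X', $]

M[X', $] = X' → ε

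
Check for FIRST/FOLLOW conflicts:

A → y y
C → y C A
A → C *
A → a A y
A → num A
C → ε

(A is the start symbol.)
Yes. C → y C A with FOLLOW(C) on { 'y' }

Nullable non-terminals: C.

C: nullable alternative(s) C → ε; FOLLOW(C) = { '*', 'a', 'num', 'y' }
  C → y C A: FIRST \ {ε} = { 'y' } — overlaps FOLLOW(C) on { 'y' }: CONFLICT
  C → ε: FIRST \ {ε} = { } — this is the only nullable alternative, skip

A has no nullable alternative, so no FIRST/FOLLOW check is needed there.

So the grammar has 1 FIRST/FOLLOW conflict (marked CONFLICT above).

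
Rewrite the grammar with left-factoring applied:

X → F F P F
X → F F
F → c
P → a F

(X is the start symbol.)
X → F F X'
X' → P F
X' → ε
F → c
P → a F

Left-factoring transforms A → αβ₁ | αβ₂ into A → αA' and A' → β₁ | β₂
(α is the longest common prefix among the alternatives). Repeat until
no nonterminal has two alternatives with a common prefix.

Round 1: X has alternatives sharing prefix 'F F'. Introduce X': X → F F X'
  Add: X' → P F
  Add: X' → ε

No remaining common prefixes — done.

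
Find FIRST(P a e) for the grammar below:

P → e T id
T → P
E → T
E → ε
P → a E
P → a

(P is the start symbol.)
FIRST sets of the non-terminals involved (from the grammar, by fixed-point iteration):
  FIRST(P) = { 'a', 'e' }

To compute FIRST(P a e), process the symbols left to right:
Symbol P is a non-terminal. Add FIRST(P) \ {ε} = { 'a', 'e' }
P is not nullable (ε ∉ FIRST(P)), so stop here.
FIRST(P a e) = { 'a', 'e' }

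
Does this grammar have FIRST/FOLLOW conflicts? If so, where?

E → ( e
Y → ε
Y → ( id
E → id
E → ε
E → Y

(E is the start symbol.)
A FIRST/FOLLOW conflict occurs when a non-terminal N has a nullable alternative N → β (β ⇒* ε) and another alternative N → α with FIRST(α) ∩ FOLLOW(N) ≠ ∅: on such a lookahead the parser cannot decide between expanding α and letting N vanish via β.

Nullable non-terminals: E, Y.
FIRST sets used below: FIRST(Y) = { '(', ε }

E: nullable alternative(s) E → ε, E → Y; FOLLOW(E) = { $ }
  E → ( e: FIRST \ {ε} = { '(' } — disjoint from FOLLOW(E)
  E → id: FIRST \ {ε} = { 'id' } — disjoint from FOLLOW(E)
  E → ε: FIRST \ {ε} = { } — disjoint from FOLLOW(E)
  E → Y: FIRST \ {ε} = { '(' } — disjoint from FOLLOW(E)

Y: nullable alternative(s) Y → ε; FOLLOW(Y) = { $ }
  Y → ε: FIRST \ {ε} = { } — this is the only nullable alternative, skip
  Y → ( id: FIRST \ {ε} = { '(' } — disjoint from FOLLOW(Y)

No FIRST/FOLLOW conflicts found.

Answer: No FIRST/FOLLOW conflicts.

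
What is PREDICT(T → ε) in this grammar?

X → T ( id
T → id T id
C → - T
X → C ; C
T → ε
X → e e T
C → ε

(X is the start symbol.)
PREDICT(T → ε) = (FIRST(RHS) \ {ε}) ∪ (FOLLOW(T) if ε ∈ FIRST(RHS), i.e. RHS ⇒* ε)
The right-hand side is ε (FIRST(ε) = { ε }), so the predict set is FOLLOW(T) = { $, '(', ';', 'id' }
PREDICT(T → ε) = { $, '(', ';', 'id' }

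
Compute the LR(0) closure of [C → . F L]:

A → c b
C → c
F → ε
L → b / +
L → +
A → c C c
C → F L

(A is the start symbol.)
{ [C → . F L], [F → .] }

To compute CLOSURE, for each item [A → α.Bβ] where B is a non-terminal, add [B → .γ] for all productions B → γ; repeat for the newly added items until nothing changes.

Start with: [C → . F L]
  [C → . F L] has the dot before F: add [F → .]
No further items can be added.

CLOSURE = { [C → . F L], [F → .] }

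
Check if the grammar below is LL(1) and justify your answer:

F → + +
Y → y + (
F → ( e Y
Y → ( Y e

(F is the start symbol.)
Yes, the grammar is LL(1).

For F:
  PREDICT(F → '+' '+') = { '+' }
  PREDICT(F → '(' e Y) = { '(' }
For Y:
  PREDICT(Y → y '+' '(') = { 'y' }
  PREDICT(Y → '(' Y e) = { '(' }

All predict sets are disjoint. The grammar IS LL(1).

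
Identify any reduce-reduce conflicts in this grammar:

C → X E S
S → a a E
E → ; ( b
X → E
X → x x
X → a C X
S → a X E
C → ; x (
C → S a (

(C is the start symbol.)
Yes — I12: [S → a a E .] vs [X → E .]

A reduce-reduce conflict occurs when an LR(0) state has two complete items [A → α .] and [B → β .] — both call for a reduction, and with no lookahead the parser cannot choose between them.

Augment with C' → C and build the canonical LR(0) collection (I0 = CLOSURE({[C' → . C]}), then GOTO on every symbol after a dot until no new states appear). It has 29 states:
  I0: { [C → . ; x (], [C → . S a (], [C → . X E S], [C' → . C], [E → . ; ( b], [S → . a X E], [S → . a a E], [X → . E], [X → . a C X], [X → . x x] }  — shift
  I1: { [C → ; . x (], [E → ; . ( b] }  — shift
  I2: { [C' → C .] }  — accept
  I3: { [X → E .] }  — reduce
  I4: { [C → S . a (] }  — shift
  I5: { [C → X . E S], [E → . ; ( b] }  — shift
  I6: { [C → . ; x (], [C → . S a (], [C → . X E S], [E → . ; ( b], [S → . a X E], [S → . a a E], [S → a . X E], [S → a . a E], [X → . E], [X → . a C X], [X → . x x], [X → a . C X] }  — shift
  I7: { [X → x . x] }  — shift
  I8: { [X → x x .] }  — reduce
  I9: { [E → . ; ( b], [X → . E], [X → . a C X], [X → . x x], [X → a C . X] }  — shift
  I10: { [C → X . E S], [E → . ; ( b], [S → a X . E] }  — shift
  I11: { [C → . ; x (], [C → . S a (], [C → . X E S], [E → . ; ( b], [S → . a X E], [S → . a a E], [S → a . X E], [S → a . a E], [S → a a . E], [X → . E], [X → . a C X], [X → . x x], [X → a . C X] }  — shift
  I12: { [S → a a E .], [X → E .] }  — 2 reduces
  I13: { [E → ; . ( b] }  — shift
  I14: { [C → X E . S], [S → . a X E], [S → . a a E], [S → a X E .] }  — shift, reduce
  I15: { [C → X E S .] }  — reduce
  I16: { [E → . ; ( b], [S → a . X E], [S → a . a E], [X → . E], [X → . a C X], [X → . x x] }  — shift
  I17: { [E → . ; ( b], [S → a X . E] }  — shift
  I18: { [C → . ; x (], [C → . S a (], [C → . X E S], [E → . ; ( b], [S → . a X E], [S → . a a E], [S → a a . E], [X → . E], [X → . a C X], [X → . x x], [X → a . C X] }  — shift
  I19: { [S → a X E .] }  — reduce
  I20: { [E → ; ( . b] }  — shift
  I21: { [E → ; ( b .] }  — reduce
  I22: { [X → a C X .] }  — reduce
  I23: { [C → . ; x (], [C → . S a (], [C → . X E S], [E → . ; ( b], [S → . a X E], [S → . a a E], [X → . E], [X → . a C X], [X → . x x], [X → a . C X] }  — shift
  I24: { [C → X E . S], [S → . a X E], [S → . a a E] }  — shift
  I25: { [C → S a . (] }  — shift
  I26: { [C → S a ( .] }  — reduce
  I27: { [C → ; x . (] }  — shift
  I28: { [C → ; x ( .] }  — reduce

I12 contains complete items [S → a a E .], [X → E .] — reduce-reduce conflict.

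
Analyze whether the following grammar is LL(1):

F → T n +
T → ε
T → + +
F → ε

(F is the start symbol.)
Yes, the grammar is LL(1).

Relevant sets:
  FIRST(T) = { '+', ε }
  FOLLOW(F) = { $ }
  FOLLOW(T) = { 'n' }

For F:
  PREDICT(F → T n '+') = { '+', 'n' }
  PREDICT(F → ε) = { $ }
For T:
  PREDICT(T → ε) = { 'n' }
  PREDICT(T → '+' '+') = { '+' }

All predict sets are disjoint. The grammar IS LL(1).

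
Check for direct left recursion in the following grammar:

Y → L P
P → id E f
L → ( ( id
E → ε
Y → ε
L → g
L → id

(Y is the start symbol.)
Y → L P: starts with L
P → id E f: starts with id
L → ( ( id: starts with '('
E → ε: starts with ε
Y → ε: starts with ε
L → g: starts with g
L → id: starts with id

No direct left recursion found.

Answer: No direct left recursion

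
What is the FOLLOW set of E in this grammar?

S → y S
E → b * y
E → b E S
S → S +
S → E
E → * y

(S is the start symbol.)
To compute FOLLOW(E), find every occurrence of E on a right-hand side N → α E β: add FIRST(β) \ {ε}, and if β is empty or nullable also add FOLLOW(N). Iterate to a fixed point.

In E → b E S: E is followed by S, add FIRST(S) \ {ε} = { '*', 'b', 'y' }
In S → E: E is at the end, add FOLLOW(S)

The FOLLOW sets referred to above (computed the same way, to a fixed point):
  FOLLOW(S) = { $, '*', '+', 'b', 'y' }

Taking the union: FOLLOW(E) = { $, '*', '+', 'b', 'y' }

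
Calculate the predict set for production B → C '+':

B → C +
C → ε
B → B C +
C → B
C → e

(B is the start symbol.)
{ '+', 'e' }

PREDICT(B → C '+') = (FIRST(RHS) \ {ε}) ∪ (FOLLOW(B) if ε ∈ FIRST(RHS), i.e. RHS ⇒* ε)
FIRST(C) = { '+', 'e', ε }
FIRST(C '+') = { '+', 'e' }
ε ∉ FIRST(C '+'), so FOLLOW(B) is not added.
PREDICT(B → C '+') = { '+', 'e' }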